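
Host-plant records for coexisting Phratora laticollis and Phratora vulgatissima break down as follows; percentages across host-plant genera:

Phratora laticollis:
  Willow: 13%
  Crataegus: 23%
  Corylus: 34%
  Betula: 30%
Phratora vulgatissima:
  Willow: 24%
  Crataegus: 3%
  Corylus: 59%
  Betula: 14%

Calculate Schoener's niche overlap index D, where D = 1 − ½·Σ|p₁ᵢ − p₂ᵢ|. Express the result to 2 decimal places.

Convert percentages to proportions (divide by 100).
Σ|p₁ᵢ − p₂ᵢ| = 0.11 + 0.20 + 0.25 + 0.16 = 0.72
D = 1 − ½ × 0.72 = 1 − 0.360 = 0.6400

0.64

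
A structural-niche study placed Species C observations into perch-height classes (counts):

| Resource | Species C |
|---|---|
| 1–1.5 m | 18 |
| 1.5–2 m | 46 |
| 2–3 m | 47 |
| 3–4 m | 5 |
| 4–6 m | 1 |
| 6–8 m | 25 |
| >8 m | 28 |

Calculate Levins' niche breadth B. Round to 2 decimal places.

4.75

Proportions for Species C (n=170): 18/170=0.1059, 46/170=0.2706, 47/170=0.2765, 5/170=0.0294, 1/170=0.0059, 25/170=0.1471, 28/170=0.1647
Σpᵢ² = 0.1059² + 0.2706² + 0.2765² + 0.0294² + 0.0059² + 0.1471² + 0.1647² = 0.011215 + 0.073224 + 0.076452 + 0.000864 + 0.000035 + 0.021638 + 0.027126 = 0.210554
B = 1 / 0.210554 = 4.7494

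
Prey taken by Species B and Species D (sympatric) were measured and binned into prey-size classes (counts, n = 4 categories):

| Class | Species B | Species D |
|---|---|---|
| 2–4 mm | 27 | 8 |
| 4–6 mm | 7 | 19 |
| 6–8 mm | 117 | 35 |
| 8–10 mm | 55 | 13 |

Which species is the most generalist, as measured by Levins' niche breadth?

Proportions for Species B (n=206): 27/206=0.1311, 7/206=0.0340, 117/206=0.5680, 55/206=0.2670
Proportions for Species D (n=75): 8/75=0.1067, 19/75=0.2533, 35/75=0.4667, 13/75=0.1733
Σp_Bᵢ² = 0.1311² + 0.0340² + 0.5680² + 0.2670² = 0.017187 + 0.001156 + 0.322624 + 0.071289 = 0.412256
B_B = 1 / 0.412256 = 2.4257
Σp_Dᵢ² = 0.1067² + 0.2533² + 0.4667² + 0.1733² = 0.011385 + 0.064161 + 0.217809 + 0.030033 = 0.323388
B_D = 1 / 0.323388 = 3.0923
Highest B → broadest niche (most generalist): Species D (B = 3.09).

Species D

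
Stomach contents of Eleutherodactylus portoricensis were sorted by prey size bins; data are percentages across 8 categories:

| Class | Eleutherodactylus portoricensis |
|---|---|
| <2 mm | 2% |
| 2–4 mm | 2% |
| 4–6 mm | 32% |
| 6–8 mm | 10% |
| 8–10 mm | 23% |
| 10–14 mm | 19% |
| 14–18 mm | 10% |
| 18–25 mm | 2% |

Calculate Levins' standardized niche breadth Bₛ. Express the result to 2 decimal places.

Convert percentages to proportions (divide by 100).
Σpᵢ² = 0.02² + 0.02² + 0.32² + 0.10² + 0.23² + 0.19² + 0.10² + 0.02² = 0.0004 + 0.0004 + 0.1024 + 0.0100 + 0.0529 + 0.0361 + 0.0100 + 0.0004 = 0.2126
B = 1 / 0.2126 = 4.7037
Bₛ = (B − 1)/(n − 1) = (4.7037 − 1)/(8 − 1) = 3.7037/7 = 0.5291

0.53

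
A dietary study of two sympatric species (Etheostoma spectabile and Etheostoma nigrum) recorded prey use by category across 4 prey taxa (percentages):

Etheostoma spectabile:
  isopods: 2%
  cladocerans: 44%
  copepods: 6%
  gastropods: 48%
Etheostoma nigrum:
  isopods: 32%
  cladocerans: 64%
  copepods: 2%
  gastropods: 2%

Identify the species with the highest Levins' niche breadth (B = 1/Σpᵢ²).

Etheostoma spectabile

Convert percentages to proportions (divide by 100).
Σp_specᵢ² = 0.02² + 0.44² + 0.06² + 0.48² = 0.0004 + 0.1936 + 0.0036 + 0.2304 = 0.4280
B_spec = 1 / 0.4280 = 2.3364
Σp_nigrᵢ² = 0.32² + 0.64² + 0.02² + 0.02² = 0.1024 + 0.4096 + 0.0004 + 0.0004 = 0.5128
B_nigr = 1 / 0.5128 = 1.9501
Highest B → broadest niche (most generalist): Etheostoma spectabile (B = 2.34).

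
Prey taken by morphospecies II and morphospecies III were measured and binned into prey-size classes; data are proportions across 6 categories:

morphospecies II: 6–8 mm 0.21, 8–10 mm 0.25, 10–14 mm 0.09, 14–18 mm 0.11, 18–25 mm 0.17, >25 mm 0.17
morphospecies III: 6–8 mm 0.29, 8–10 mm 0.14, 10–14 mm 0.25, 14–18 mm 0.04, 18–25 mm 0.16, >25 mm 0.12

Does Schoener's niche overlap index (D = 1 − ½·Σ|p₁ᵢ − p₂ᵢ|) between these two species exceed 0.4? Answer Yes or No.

Yes

Σ|p₁ᵢ − p₂ᵢ| = 0.08 + 0.11 + 0.16 + 0.07 + 0.01 + 0.05 = 0.48
D = 1 − ½ × 0.48 = 1 − 0.240 = 0.7600
D = 0.7600 > 0.4 → Yes.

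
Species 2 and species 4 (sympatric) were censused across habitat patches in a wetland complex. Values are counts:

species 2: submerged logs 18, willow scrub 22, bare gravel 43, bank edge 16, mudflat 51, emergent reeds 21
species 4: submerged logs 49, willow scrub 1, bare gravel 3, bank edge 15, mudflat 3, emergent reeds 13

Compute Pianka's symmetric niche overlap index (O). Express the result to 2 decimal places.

Proportions for species 2 (n=171): 18/171=0.1053, 22/171=0.1287, 43/171=0.2515, 16/171=0.0936, 51/171=0.2982, 21/171=0.1228
Proportions for species 4 (n=84): 49/84=0.5833, 1/84=0.0119, 3/84=0.0357, 15/84=0.1786, 3/84=0.0357, 13/84=0.1548
Σ p₁ᵢp₂ᵢ = 0.061421 + 0.001532 + 0.008979 + 0.016717 + 0.010646 + 0.019009 = 0.118304
Σp_1ᵢ² = 0.1053² + 0.1287² + 0.2515² + 0.0936² + 0.2982² + 0.1228² = 0.011088 + 0.016564 + 0.063252 + 0.008761 + 0.088923 + 0.015080 = 0.203668
Σp_2ᵢ² = 0.5833² + 0.0119² + 0.0357² + 0.1786² + 0.0357² + 0.1548² = 0.340239 + 0.000142 + 0.001274 + 0.031898 + 0.001274 + 0.023963 = 0.398790
O = 0.118304 / √(0.203668 × 0.398790) = 0.118304 / 0.2849926 = 0.4151

0.42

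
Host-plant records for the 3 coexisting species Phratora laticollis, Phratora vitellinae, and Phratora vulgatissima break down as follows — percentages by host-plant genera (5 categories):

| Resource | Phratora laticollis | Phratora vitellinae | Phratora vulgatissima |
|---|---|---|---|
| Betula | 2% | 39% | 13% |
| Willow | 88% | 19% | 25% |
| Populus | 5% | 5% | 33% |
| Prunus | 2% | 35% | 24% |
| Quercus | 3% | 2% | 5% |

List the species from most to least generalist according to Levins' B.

Convert percentages to proportions (divide by 100).
Σp_latiᵢ² = 0.02² + 0.88² + 0.05² + 0.02² + 0.03² = 0.0004 + 0.7744 + 0.0025 + 0.0004 + 0.0009 = 0.7786
B_lati = 1 / 0.7786 = 1.2844
Σp_viteᵢ² = 0.39² + 0.19² + 0.05² + 0.35² + 0.02² = 0.1521 + 0.0361 + 0.0025 + 0.1225 + 0.0004 = 0.3136
B_vite = 1 / 0.3136 = 3.1888
Σp_vulgᵢ² = 0.13² + 0.25² + 0.33² + 0.24² + 0.05² = 0.0169 + 0.0625 + 0.1089 + 0.0576 + 0.0025 = 0.2484
B_vulg = 1 / 0.2484 = 4.0258
Ranking by B (broadest → narrowest): Phratora vulgatissima (4.03) > Phratora vitellinae (3.19) > Phratora laticollis (1.28)

Phratora vulgatissima > Phratora vitellinae > Phratora laticollis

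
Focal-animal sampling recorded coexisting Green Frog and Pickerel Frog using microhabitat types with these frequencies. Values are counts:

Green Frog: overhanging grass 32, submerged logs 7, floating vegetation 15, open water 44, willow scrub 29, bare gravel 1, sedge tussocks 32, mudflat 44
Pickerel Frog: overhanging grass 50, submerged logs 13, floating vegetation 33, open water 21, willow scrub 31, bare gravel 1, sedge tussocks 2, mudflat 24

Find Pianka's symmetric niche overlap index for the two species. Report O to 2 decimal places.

0.81

Proportions for Green Frog (n=204): 32/204=0.1569, 7/204=0.0343, 15/204=0.0735, 44/204=0.2157, 29/204=0.1422, 1/204=0.0049, 32/204=0.1569, 44/204=0.2157
Proportions for Pickerel Frog (n=175): 50/175=0.2857, 13/175=0.0743, 33/175=0.1886, 21/175=0.1200, 31/175=0.1771, 1/175=0.0057, 2/175=0.0114, 24/175=0.1371
Σ p₁ᵢp₂ᵢ = 0.044826 + 0.002548 + 0.013862 + 0.025884 + 0.025184 + 0.000028 + 0.001789 + 0.029572 = 0.143693
Σp_1ᵢ² = 0.1569² + 0.0343² + 0.0735² + 0.2157² + 0.1422² + 0.0049² + 0.1569² + 0.2157² = 0.024618 + 0.001176 + 0.005402 + 0.046526 + 0.020221 + 0.000024 + 0.024618 + 0.046526 = 0.169111
Σp_2ᵢ² = 0.2857² + 0.0743² + 0.1886² + 0.1200² + 0.1771² + 0.0057² + 0.0114² + 0.1371² = 0.081624 + 0.005520 + 0.035570 + 0.014400 + 0.031364 + 0.000032 + 0.000130 + 0.018796 = 0.187436
O = 0.143693 / √(0.169111 × 0.187436) = 0.143693 / 0.1780379 = 0.8071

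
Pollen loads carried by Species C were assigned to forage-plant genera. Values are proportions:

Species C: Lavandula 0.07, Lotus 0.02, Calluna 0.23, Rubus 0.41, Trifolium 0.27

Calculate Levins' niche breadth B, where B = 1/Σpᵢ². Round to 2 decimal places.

Σpᵢ² = 0.07² + 0.02² + 0.23² + 0.41² + 0.27² = 0.0049 + 0.0004 + 0.0529 + 0.1681 + 0.0729 = 0.2992
B = 1 / 0.2992 = 3.3422

3.34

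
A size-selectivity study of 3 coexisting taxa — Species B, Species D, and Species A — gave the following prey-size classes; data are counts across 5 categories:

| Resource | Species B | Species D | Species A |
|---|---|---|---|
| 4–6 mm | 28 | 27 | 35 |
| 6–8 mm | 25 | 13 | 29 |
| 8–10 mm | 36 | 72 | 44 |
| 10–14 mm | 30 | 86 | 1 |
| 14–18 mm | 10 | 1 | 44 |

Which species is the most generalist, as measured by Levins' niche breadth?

Species B

Proportions for Species B (n=129): 28/129=0.2171, 25/129=0.1938, 36/129=0.2791, 30/129=0.2326, 10/129=0.0775
Proportions for Species D (n=199): 27/199=0.1357, 13/199=0.0653, 72/199=0.3618, 86/199=0.4322, 1/199=0.0050
Proportions for Species A (n=153): 35/153=0.2288, 29/153=0.1895, 44/153=0.2876, 1/153=0.0065, 44/153=0.2876
Σp_Bᵢ² = 0.2171² + 0.1938² + 0.2791² + 0.2326² + 0.0775² = 0.047132 + 0.037558 + 0.077897 + 0.054103 + 0.006006 = 0.222696
B_B = 1 / 0.222696 = 4.4904
Σp_Dᵢ² = 0.1357² + 0.0653² + 0.3618² + 0.4322² + 0.0050² = 0.018414 + 0.004264 + 0.130899 + 0.186797 + 0.000025 = 0.340399
B_D = 1 / 0.340399 = 2.9377
Σp_Aᵢ² = 0.2288² + 0.1895² + 0.2876² + 0.0065² + 0.2876² = 0.052349 + 0.035910 + 0.082714 + 0.000042 + 0.082714 = 0.253729
B_A = 1 / 0.253729 = 3.9412
Highest B → broadest niche (most generalist): Species B (B = 4.49).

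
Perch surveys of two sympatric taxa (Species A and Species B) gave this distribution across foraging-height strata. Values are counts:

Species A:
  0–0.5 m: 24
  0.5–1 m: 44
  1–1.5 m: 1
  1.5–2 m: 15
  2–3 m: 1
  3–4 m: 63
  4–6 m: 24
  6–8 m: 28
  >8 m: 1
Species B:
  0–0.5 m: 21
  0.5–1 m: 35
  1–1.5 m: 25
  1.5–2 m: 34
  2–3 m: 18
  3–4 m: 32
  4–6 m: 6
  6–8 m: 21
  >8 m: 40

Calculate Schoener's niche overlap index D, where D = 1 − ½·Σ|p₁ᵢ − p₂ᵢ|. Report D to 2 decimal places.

Proportions for Species A (n=201): 24/201=0.1194, 44/201=0.2189, 1/201=0.0050, 15/201=0.0746, 1/201=0.0050, 63/201=0.3134, 24/201=0.1194, 28/201=0.1393, 1/201=0.0050
Proportions for Species B (n=232): 21/232=0.0905, 35/232=0.1509, 25/232=0.1078, 34/232=0.1466, 18/232=0.0776, 32/232=0.1379, 6/232=0.0259, 21/232=0.0905, 40/232=0.1724
Σ|p₁ᵢ − p₂ᵢ| = 0.0289 + 0.0680 + 0.1028 + 0.0720 + 0.0726 + 0.1755 + 0.0935 + 0.0488 + 0.1674 = 0.8295
D = 1 − ½ × 0.8295 = 1 − 0.41475 = 0.58525

0.59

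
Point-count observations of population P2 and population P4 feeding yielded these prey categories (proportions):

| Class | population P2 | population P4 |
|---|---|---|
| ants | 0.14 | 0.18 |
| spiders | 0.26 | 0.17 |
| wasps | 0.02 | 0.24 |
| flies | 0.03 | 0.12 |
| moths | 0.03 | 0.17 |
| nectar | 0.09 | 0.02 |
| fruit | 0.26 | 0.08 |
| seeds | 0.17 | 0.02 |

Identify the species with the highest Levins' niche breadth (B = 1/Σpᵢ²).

population P4

Σp_P2ᵢ² = 0.14² + 0.26² + 0.02² + 0.03² + 0.03² + 0.09² + 0.26² + 0.17² = 0.0196 + 0.0676 + 0.0004 + 0.0009 + 0.0009 + 0.0081 + 0.0676 + 0.0289 = 0.1940
B_P2 = 1 / 0.1940 = 5.1546
Σp_P4ᵢ² = 0.18² + 0.17² + 0.24² + 0.12² + 0.17² + 0.02² + 0.08² + 0.02² = 0.0324 + 0.0289 + 0.0576 + 0.0144 + 0.0289 + 0.0004 + 0.0064 + 0.0004 = 0.1694
B_P4 = 1 / 0.1694 = 5.9032
Highest B → broadest niche (most generalist): population P4 (B = 5.90).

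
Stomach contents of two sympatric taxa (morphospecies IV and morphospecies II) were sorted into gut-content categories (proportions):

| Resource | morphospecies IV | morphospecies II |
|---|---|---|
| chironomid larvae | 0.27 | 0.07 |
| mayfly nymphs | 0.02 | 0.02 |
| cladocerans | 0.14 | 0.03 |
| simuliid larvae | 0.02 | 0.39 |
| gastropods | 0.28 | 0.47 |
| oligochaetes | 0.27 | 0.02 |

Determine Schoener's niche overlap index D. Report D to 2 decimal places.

Σ|p₁ᵢ − p₂ᵢ| = 0.20 + 0.00 + 0.11 + 0.37 + 0.19 + 0.25 = 1.12
D = 1 − ½ × 1.12 = 1 − 0.560 = 0.4400

0.44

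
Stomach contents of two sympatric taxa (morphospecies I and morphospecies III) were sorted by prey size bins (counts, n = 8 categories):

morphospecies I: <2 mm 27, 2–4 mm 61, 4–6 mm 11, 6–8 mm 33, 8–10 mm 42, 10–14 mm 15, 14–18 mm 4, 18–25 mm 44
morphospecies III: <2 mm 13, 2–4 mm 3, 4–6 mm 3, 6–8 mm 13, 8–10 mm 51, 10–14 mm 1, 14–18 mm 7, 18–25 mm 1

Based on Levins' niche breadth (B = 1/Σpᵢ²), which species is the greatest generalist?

morphospecies I

Proportions for morphospecies I (n=237): 27/237=0.1139, 61/237=0.2574, 11/237=0.0464, 33/237=0.1392, 42/237=0.1772, 15/237=0.0633, 4/237=0.0169, 44/237=0.1857
Proportions for morphospecies III (n=92): 13/92=0.1413, 3/92=0.0326, 3/92=0.0326, 13/92=0.1413, 51/92=0.5543, 1/92=0.0109, 7/92=0.0761, 1/92=0.0109
Σp_Iᵢ² = 0.1139² + 0.2574² + 0.0464² + 0.1392² + 0.1772² + 0.0633² + 0.0169² + 0.1857² = 0.012973 + 0.066255 + 0.002153 + 0.019377 + 0.031400 + 0.004007 + 0.000286 + 0.034484 = 0.170935
B_I = 1 / 0.170935 = 5.8502
Σp_IIIᵢ² = 0.1413² + 0.0326² + 0.0326² + 0.1413² + 0.5543² + 0.0109² + 0.0761² + 0.0109² = 0.019966 + 0.001063 + 0.001063 + 0.019966 + 0.307248 + 0.000119 + 0.005791 + 0.000119 = 0.355335
B_III = 1 / 0.355335 = 2.8142
Highest B → broadest niche (most generalist): morphospecies I (B = 5.85).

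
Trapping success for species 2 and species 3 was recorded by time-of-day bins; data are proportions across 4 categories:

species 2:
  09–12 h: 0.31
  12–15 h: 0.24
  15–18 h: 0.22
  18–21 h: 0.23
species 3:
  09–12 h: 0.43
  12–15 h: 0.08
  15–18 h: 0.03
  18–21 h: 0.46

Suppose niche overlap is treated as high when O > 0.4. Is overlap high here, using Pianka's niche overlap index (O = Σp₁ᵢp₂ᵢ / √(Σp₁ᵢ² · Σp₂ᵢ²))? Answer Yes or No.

Σ p₁ᵢp₂ᵢ = 0.1333 + 0.0192 + 0.0066 + 0.1058 = 0.2649
Σp_1ᵢ² = 0.31² + 0.24² + 0.22² + 0.23² = 0.0961 + 0.0576 + 0.0484 + 0.0529 = 0.2550
Σp_2ᵢ² = 0.43² + 0.08² + 0.03² + 0.46² = 0.1849 + 0.0064 + 0.0009 + 0.2116 = 0.4038
O = 0.2649 / √(0.2550 × 0.4038) = 0.2649 / 0.32089 = 0.8255
O = 0.8255 > 0.4 → Yes.

Yes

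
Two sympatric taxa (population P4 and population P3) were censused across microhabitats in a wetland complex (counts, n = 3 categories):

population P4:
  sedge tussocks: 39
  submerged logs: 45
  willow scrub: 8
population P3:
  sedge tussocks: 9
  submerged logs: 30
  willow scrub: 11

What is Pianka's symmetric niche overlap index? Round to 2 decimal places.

Proportions for population P4 (n=92): 39/92=0.4239, 45/92=0.4891, 8/92=0.0870
Proportions for population P3 (n=50): 9/50=0.1800, 30/50=0.6000, 11/50=0.2200
Σ p₁ᵢp₂ᵢ = 0.076302 + 0.293460 + 0.019140 = 0.388902
Σp_1ᵢ² = 0.4239² + 0.4891² + 0.0870² = 0.179691 + 0.239219 + 0.007569 = 0.426479
Σp_2ᵢ² = 0.1800² + 0.6000² + 0.2200² = 0.032400 + 0.360000 + 0.048400 = 0.440800
O = 0.388902 / √(0.426479 × 0.440800) = 0.388902 / 0.4335804 = 0.8970

0.90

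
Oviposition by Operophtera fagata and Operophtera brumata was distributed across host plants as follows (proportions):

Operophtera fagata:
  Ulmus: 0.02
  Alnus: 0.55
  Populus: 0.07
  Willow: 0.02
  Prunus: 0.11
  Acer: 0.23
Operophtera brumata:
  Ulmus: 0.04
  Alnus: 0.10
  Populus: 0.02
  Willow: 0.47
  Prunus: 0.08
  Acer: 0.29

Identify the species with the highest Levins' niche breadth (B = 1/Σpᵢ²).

Σp_fagaᵢ² = 0.02² + 0.55² + 0.07² + 0.02² + 0.11² + 0.23² = 0.0004 + 0.3025 + 0.0049 + 0.0004 + 0.0121 + 0.0529 = 0.3732
B_faga = 1 / 0.3732 = 2.6795
Σp_brumᵢ² = 0.04² + 0.10² + 0.02² + 0.47² + 0.08² + 0.29² = 0.0016 + 0.0100 + 0.0004 + 0.2209 + 0.0064 + 0.0841 = 0.3234
B_brum = 1 / 0.3234 = 3.0921
Highest B → broadest niche (most generalist): Operophtera brumata (B = 3.09).

Operophtera brumata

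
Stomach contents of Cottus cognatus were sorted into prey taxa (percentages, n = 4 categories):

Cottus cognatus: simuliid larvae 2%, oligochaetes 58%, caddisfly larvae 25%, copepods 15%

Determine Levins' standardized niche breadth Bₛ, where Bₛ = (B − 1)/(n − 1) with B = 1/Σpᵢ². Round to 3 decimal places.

0.457

Convert percentages to proportions (divide by 100).
Σpᵢ² = 0.02² + 0.58² + 0.25² + 0.15² = 0.0004 + 0.3364 + 0.0625 + 0.0225 = 0.4218
B = 1 / 0.4218 = 2.37079
Bₛ = (B − 1)/(n − 1) = (2.37079 − 1)/(4 − 1) = 1.37079/3 = 0.45693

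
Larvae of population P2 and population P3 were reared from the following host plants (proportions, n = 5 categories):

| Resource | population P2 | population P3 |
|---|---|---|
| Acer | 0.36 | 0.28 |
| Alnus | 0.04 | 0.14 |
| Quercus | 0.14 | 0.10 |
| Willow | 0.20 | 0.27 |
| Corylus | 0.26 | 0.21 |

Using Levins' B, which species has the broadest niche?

Σp_P2ᵢ² = 0.36² + 0.04² + 0.14² + 0.20² + 0.26² = 0.1296 + 0.0016 + 0.0196 + 0.0400 + 0.0676 = 0.2584
B_P2 = 1 / 0.2584 = 3.8700
Σp_P3ᵢ² = 0.28² + 0.14² + 0.10² + 0.27² + 0.21² = 0.0784 + 0.0196 + 0.0100 + 0.0729 + 0.0441 = 0.2250
B_P3 = 1 / 0.2250 = 4.4444
Highest B → broadest niche (most generalist): population P3 (B = 4.44).

population P3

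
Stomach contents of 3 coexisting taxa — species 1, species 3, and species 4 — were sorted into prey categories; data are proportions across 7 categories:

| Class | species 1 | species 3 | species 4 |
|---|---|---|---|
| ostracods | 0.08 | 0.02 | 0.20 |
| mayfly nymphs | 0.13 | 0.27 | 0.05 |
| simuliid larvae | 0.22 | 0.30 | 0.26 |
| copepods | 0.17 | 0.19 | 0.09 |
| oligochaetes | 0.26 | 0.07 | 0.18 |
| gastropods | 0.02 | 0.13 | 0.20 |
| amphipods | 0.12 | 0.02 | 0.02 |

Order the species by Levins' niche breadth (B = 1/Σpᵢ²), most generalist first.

Σp_1ᵢ² = 0.08² + 0.13² + 0.22² + 0.17² + 0.26² + 0.02² + 0.12² = 0.0064 + 0.0169 + 0.0484 + 0.0289 + 0.0676 + 0.0004 + 0.0144 = 0.1830
B_1 = 1 / 0.1830 = 5.4645
Σp_3ᵢ² = 0.02² + 0.27² + 0.30² + 0.19² + 0.07² + 0.13² + 0.02² = 0.0004 + 0.0729 + 0.0900 + 0.0361 + 0.0049 + 0.0169 + 0.0004 = 0.2216
B_3 = 1 / 0.2216 = 4.5126
Σp_4ᵢ² = 0.20² + 0.05² + 0.26² + 0.09² + 0.18² + 0.20² + 0.02² = 0.0400 + 0.0025 + 0.0676 + 0.0081 + 0.0324 + 0.0400 + 0.0004 = 0.1910
B_4 = 1 / 0.1910 = 5.2356
Ranking by B (broadest → narrowest): species 1 (5.46) > species 4 (5.24) > species 3 (4.51)

species 1 > species 4 > species 3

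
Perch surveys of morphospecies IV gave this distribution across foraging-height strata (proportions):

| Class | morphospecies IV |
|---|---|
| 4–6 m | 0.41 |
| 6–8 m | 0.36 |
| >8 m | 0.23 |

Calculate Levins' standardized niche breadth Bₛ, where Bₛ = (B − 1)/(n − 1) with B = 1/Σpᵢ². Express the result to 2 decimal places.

Σpᵢ² = 0.41² + 0.36² + 0.23² = 0.1681 + 0.1296 + 0.0529 = 0.3506
B = 1 / 0.3506 = 2.8523
Bₛ = (B − 1)/(n − 1) = (2.8523 − 1)/(3 − 1) = 1.8523/2 = 0.9262

0.93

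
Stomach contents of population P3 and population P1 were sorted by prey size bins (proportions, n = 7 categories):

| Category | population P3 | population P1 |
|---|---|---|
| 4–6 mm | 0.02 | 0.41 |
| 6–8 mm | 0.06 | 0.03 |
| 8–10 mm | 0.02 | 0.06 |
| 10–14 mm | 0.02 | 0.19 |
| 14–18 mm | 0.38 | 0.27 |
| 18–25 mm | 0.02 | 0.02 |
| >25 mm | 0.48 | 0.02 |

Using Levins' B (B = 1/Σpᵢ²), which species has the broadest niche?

population P1

Σp_P3ᵢ² = 0.02² + 0.06² + 0.02² + 0.02² + 0.38² + 0.02² + 0.48² = 0.0004 + 0.0036 + 0.0004 + 0.0004 + 0.1444 + 0.0004 + 0.2304 = 0.3800
B_P3 = 1 / 0.3800 = 2.6316
Σp_P1ᵢ² = 0.41² + 0.03² + 0.06² + 0.19² + 0.27² + 0.02² + 0.02² = 0.1681 + 0.0009 + 0.0036 + 0.0361 + 0.0729 + 0.0004 + 0.0004 = 0.2824
B_P1 = 1 / 0.2824 = 3.5411
Highest B → broadest niche (most generalist): population P1 (B = 3.54).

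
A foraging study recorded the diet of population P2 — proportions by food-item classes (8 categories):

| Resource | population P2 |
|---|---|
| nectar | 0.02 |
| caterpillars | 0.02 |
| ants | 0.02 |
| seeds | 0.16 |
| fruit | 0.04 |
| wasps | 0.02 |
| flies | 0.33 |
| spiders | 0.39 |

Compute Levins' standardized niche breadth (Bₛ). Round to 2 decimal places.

Σpᵢ² = 0.02² + 0.02² + 0.02² + 0.16² + 0.04² + 0.02² + 0.33² + 0.39² = 0.0004 + 0.0004 + 0.0004 + 0.0256 + 0.0016 + 0.0004 + 0.1089 + 0.1521 = 0.2898
B = 1 / 0.2898 = 3.4507
Bₛ = (B − 1)/(n − 1) = (3.4507 − 1)/(8 − 1) = 2.4507/7 = 0.3501

0.35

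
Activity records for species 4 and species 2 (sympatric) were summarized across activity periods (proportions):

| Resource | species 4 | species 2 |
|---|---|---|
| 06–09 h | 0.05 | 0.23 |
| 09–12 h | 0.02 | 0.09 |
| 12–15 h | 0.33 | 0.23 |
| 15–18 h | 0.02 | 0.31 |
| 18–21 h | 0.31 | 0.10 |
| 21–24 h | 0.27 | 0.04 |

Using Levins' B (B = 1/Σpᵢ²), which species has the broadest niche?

Σp_4ᵢ² = 0.05² + 0.02² + 0.33² + 0.02² + 0.31² + 0.27² = 0.0025 + 0.0004 + 0.1089 + 0.0004 + 0.0961 + 0.0729 = 0.2812
B_4 = 1 / 0.2812 = 3.5562
Σp_2ᵢ² = 0.23² + 0.09² + 0.23² + 0.31² + 0.10² + 0.04² = 0.0529 + 0.0081 + 0.0529 + 0.0961 + 0.0100 + 0.0016 = 0.2216
B_2 = 1 / 0.2216 = 4.5126
Highest B → broadest niche (most generalist): species 2 (B = 4.51).

species 2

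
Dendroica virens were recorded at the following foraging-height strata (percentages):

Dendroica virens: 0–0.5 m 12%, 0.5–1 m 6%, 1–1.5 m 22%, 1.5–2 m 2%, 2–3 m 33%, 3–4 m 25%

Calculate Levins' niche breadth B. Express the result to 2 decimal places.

4.20

Convert percentages to proportions (divide by 100).
Σpᵢ² = 0.12² + 0.06² + 0.22² + 0.02² + 0.33² + 0.25² = 0.0144 + 0.0036 + 0.0484 + 0.0004 + 0.1089 + 0.0625 = 0.2382
B = 1 / 0.2382 = 4.1982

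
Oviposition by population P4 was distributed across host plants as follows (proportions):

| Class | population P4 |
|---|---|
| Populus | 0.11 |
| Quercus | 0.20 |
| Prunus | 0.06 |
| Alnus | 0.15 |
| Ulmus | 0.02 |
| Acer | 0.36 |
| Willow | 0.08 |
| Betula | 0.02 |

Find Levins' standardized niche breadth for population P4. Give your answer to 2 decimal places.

Σpᵢ² = 0.11² + 0.20² + 0.06² + 0.15² + 0.02² + 0.36² + 0.08² + 0.02² = 0.0121 + 0.0400 + 0.0036 + 0.0225 + 0.0004 + 0.1296 + 0.0064 + 0.0004 = 0.2150
B = 1 / 0.2150 = 4.6512
Bₛ = (B − 1)/(n − 1) = (4.6512 − 1)/(8 − 1) = 3.6512/7 = 0.5216

0.52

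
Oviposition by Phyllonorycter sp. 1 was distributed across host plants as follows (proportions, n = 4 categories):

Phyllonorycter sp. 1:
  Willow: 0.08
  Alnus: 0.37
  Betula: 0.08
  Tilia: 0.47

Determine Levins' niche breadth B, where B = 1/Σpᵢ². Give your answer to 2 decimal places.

Σpᵢ² = 0.08² + 0.37² + 0.08² + 0.47² = 0.0064 + 0.1369 + 0.0064 + 0.2209 = 0.3706
B = 1 / 0.3706 = 2.6983

2.70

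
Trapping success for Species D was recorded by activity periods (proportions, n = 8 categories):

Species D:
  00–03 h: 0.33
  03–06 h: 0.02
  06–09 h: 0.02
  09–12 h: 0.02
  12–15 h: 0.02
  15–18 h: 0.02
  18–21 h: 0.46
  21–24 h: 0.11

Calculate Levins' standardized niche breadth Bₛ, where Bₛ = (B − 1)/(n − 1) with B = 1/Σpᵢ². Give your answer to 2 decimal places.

0.28

Σpᵢ² = 0.33² + 0.02² + 0.02² + 0.02² + 0.02² + 0.02² + 0.46² + 0.11² = 0.1089 + 0.0004 + 0.0004 + 0.0004 + 0.0004 + 0.0004 + 0.2116 + 0.0121 = 0.3346
B = 1 / 0.3346 = 2.9886
Bₛ = (B − 1)/(n − 1) = (2.9886 − 1)/(8 − 1) = 1.9886/7 = 0.2841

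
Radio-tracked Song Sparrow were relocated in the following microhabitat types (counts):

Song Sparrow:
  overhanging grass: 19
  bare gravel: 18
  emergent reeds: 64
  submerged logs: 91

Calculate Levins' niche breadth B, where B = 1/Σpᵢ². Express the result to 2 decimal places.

2.82

Proportions for Song Sparrow (n=192): 19/192=0.0990, 18/192=0.0938, 64/192=0.3333, 91/192=0.4740
Σpᵢ² = 0.0990² + 0.0938² + 0.3333² + 0.4740² = 0.009801 + 0.008798 + 0.111089 + 0.224676 = 0.354364
B = 1 / 0.354364 = 2.8220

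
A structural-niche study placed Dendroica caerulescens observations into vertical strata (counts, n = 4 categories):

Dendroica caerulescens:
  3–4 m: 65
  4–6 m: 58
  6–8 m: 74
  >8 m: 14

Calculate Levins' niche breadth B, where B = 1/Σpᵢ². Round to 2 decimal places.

Proportions for Dendroica caerulescens (n=211): 65/211=0.3081, 58/211=0.2749, 74/211=0.3507, 14/211=0.0664
Σpᵢ² = 0.3081² + 0.2749² + 0.3507² + 0.0664² = 0.094926 + 0.075570 + 0.122990 + 0.004409 = 0.297895
B = 1 / 0.297895 = 3.3569

3.36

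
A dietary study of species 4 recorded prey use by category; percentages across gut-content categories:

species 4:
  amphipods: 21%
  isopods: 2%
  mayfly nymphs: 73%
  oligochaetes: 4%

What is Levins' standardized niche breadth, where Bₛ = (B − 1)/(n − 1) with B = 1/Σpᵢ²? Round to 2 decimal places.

Convert percentages to proportions (divide by 100).
Σpᵢ² = 0.21² + 0.02² + 0.73² + 0.04² = 0.0441 + 0.0004 + 0.5329 + 0.0016 = 0.5790
B = 1 / 0.5790 = 1.7271
Bₛ = (B − 1)/(n − 1) = (1.7271 − 1)/(4 − 1) = 0.7271/3 = 0.2424

0.24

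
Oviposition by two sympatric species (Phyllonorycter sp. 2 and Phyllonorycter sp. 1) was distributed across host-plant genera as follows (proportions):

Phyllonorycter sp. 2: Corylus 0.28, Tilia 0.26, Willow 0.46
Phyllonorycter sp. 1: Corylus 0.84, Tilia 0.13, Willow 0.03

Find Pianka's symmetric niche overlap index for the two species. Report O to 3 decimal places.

0.556

Σ p₁ᵢp₂ᵢ = 0.2352 + 0.0338 + 0.0138 = 0.2828
Σp_1ᵢ² = 0.28² + 0.26² + 0.46² = 0.0784 + 0.0676 + 0.2116 = 0.3576
Σp_2ᵢ² = 0.84² + 0.13² + 0.03² = 0.7056 + 0.0169 + 0.0009 = 0.7234
O = 0.2828 / √(0.3576 × 0.7234) = 0.2828 / 0.508614 = 0.55602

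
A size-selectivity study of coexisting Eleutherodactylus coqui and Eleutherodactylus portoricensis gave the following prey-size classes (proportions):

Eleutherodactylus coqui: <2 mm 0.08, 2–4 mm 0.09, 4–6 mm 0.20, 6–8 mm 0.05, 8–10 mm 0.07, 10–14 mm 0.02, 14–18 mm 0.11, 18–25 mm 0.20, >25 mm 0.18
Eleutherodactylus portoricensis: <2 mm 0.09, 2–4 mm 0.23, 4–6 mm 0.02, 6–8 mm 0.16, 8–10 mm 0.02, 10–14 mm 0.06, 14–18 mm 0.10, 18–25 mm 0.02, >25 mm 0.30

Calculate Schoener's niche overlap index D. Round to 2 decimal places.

Σ|p₁ᵢ − p₂ᵢ| = 0.01 + 0.14 + 0.18 + 0.11 + 0.05 + 0.04 + 0.01 + 0.18 + 0.12 = 0.84
D = 1 − ½ × 0.84 = 1 − 0.420 = 0.5800

0.58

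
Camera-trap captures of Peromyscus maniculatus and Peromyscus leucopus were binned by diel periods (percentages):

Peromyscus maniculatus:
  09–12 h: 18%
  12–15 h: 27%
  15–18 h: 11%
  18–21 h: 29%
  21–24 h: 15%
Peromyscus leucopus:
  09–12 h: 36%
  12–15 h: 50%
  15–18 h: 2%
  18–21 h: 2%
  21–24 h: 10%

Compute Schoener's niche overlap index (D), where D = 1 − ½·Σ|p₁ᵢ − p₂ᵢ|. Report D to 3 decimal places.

0.590

Convert percentages to proportions (divide by 100).
Σ|p₁ᵢ − p₂ᵢ| = 0.18 + 0.23 + 0.09 + 0.27 + 0.05 = 0.82
D = 1 − ½ × 0.82 = 1 − 0.410 = 0.59000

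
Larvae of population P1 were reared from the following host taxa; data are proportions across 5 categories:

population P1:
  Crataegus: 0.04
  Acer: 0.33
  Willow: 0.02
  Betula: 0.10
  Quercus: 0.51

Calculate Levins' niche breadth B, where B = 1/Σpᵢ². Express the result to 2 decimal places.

2.62

Σpᵢ² = 0.04² + 0.33² + 0.02² + 0.10² + 0.51² = 0.0016 + 0.1089 + 0.0004 + 0.0100 + 0.2601 = 0.3810
B = 1 / 0.3810 = 2.6247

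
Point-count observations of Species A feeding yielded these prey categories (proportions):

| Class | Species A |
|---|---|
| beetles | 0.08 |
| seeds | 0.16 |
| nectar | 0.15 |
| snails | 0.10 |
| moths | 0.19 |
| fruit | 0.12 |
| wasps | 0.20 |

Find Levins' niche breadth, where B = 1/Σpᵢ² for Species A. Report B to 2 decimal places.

6.45

Σpᵢ² = 0.08² + 0.16² + 0.15² + 0.10² + 0.19² + 0.12² + 0.20² = 0.0064 + 0.0256 + 0.0225 + 0.0100 + 0.0361 + 0.0144 + 0.0400 = 0.1550
B = 1 / 0.1550 = 6.4516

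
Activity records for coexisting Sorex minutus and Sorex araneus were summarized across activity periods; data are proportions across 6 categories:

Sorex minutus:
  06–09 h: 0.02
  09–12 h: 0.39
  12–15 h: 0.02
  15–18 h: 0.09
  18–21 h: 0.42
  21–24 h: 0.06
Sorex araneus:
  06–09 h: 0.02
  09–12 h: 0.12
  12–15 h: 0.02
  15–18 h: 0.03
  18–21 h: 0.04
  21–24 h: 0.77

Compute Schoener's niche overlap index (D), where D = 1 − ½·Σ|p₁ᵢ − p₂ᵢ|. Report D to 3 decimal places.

0.290

Σ|p₁ᵢ − p₂ᵢ| = 0.00 + 0.27 + 0.00 + 0.06 + 0.38 + 0.71 = 1.42
D = 1 − ½ × 1.42 = 1 − 0.710 = 0.29000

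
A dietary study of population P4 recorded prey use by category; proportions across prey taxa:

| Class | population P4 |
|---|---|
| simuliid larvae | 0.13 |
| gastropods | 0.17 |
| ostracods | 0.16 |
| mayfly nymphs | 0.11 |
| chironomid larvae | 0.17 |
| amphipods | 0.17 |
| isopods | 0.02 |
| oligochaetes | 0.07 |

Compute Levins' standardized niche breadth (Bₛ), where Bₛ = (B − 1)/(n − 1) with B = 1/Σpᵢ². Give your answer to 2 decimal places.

0.83

Σpᵢ² = 0.13² + 0.17² + 0.16² + 0.11² + 0.17² + 0.17² + 0.02² + 0.07² = 0.0169 + 0.0289 + 0.0256 + 0.0121 + 0.0289 + 0.0289 + 0.0004 + 0.0049 = 0.1466
B = 1 / 0.1466 = 6.8213
Bₛ = (B − 1)/(n − 1) = (6.8213 − 1)/(8 − 1) = 5.8213/7 = 0.8316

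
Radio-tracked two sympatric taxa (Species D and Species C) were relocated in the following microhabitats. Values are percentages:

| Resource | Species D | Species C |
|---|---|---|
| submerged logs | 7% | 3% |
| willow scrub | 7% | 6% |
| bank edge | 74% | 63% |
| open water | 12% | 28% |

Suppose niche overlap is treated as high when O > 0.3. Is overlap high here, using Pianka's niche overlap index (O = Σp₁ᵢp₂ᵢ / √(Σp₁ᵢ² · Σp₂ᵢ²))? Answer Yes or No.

Convert percentages to proportions (divide by 100).
Σ p₁ᵢp₂ᵢ = 0.0021 + 0.0042 + 0.4662 + 0.0336 = 0.5061
Σp_1ᵢ² = 0.07² + 0.07² + 0.74² + 0.12² = 0.0049 + 0.0049 + 0.5476 + 0.0144 = 0.5718
Σp_2ᵢ² = 0.03² + 0.06² + 0.63² + 0.28² = 0.0009 + 0.0036 + 0.3969 + 0.0784 = 0.4798
O = 0.5061 / √(0.5718 × 0.4798) = 0.5061 / 0.52378 = 0.9662
O = 0.9662 > 0.3 → Yes.

Yes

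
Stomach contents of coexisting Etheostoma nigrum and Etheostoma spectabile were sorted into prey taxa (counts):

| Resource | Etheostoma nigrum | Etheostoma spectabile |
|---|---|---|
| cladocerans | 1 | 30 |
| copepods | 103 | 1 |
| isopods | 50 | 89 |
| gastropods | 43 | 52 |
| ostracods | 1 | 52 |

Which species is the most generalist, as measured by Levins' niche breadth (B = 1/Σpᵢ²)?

Proportions for Etheostoma nigrum (n=198): 1/198=0.0051, 103/198=0.5202, 50/198=0.2525, 43/198=0.2172, 1/198=0.0051
Proportions for Etheostoma spectabile (n=224): 30/224=0.1339, 1/224=0.0045, 89/224=0.3973, 52/224=0.2321, 52/224=0.2321
Σp_nigrᵢ² = 0.0051² + 0.5202² + 0.2525² + 0.2172² + 0.0051² = 0.000026 + 0.270608 + 0.063756 + 0.047176 + 0.000026 = 0.381592
B_nigr = 1 / 0.381592 = 2.6206
Σp_specᵢ² = 0.1339² + 0.0045² + 0.3973² + 0.2321² + 0.2321² = 0.017929 + 0.000020 + 0.157847 + 0.053870 + 0.053870 = 0.283536
B_spec = 1 / 0.283536 = 3.5269
Highest B → broadest niche (most generalist): Etheostoma spectabile (B = 3.53).

Etheostoma spectabile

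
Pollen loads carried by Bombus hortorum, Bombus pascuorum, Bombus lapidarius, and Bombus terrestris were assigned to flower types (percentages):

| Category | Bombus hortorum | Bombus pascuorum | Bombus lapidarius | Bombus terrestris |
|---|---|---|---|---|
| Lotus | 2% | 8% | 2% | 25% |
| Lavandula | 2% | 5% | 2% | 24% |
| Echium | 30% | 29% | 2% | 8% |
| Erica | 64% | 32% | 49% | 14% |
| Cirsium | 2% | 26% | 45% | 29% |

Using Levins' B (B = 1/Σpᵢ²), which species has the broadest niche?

Bombus terrestris

Convert percentages to proportions (divide by 100).
Σp_hortᵢ² = 0.02² + 0.02² + 0.30² + 0.64² + 0.02² = 0.0004 + 0.0004 + 0.0900 + 0.4096 + 0.0004 = 0.5008
B_hort = 1 / 0.5008 = 1.9968
Σp_pascᵢ² = 0.08² + 0.05² + 0.29² + 0.32² + 0.26² = 0.0064 + 0.0025 + 0.0841 + 0.1024 + 0.0676 = 0.2630
B_pasc = 1 / 0.2630 = 3.8023
Σp_lapiᵢ² = 0.02² + 0.02² + 0.02² + 0.49² + 0.45² = 0.0004 + 0.0004 + 0.0004 + 0.2401 + 0.2025 = 0.4438
B_lapi = 1 / 0.4438 = 2.2533
Σp_terrᵢ² = 0.25² + 0.24² + 0.08² + 0.14² + 0.29² = 0.0625 + 0.0576 + 0.0064 + 0.0196 + 0.0841 = 0.2302
B_terr = 1 / 0.2302 = 4.3440
Highest B → broadest niche (most generalist): Bombus terrestris (B = 4.34).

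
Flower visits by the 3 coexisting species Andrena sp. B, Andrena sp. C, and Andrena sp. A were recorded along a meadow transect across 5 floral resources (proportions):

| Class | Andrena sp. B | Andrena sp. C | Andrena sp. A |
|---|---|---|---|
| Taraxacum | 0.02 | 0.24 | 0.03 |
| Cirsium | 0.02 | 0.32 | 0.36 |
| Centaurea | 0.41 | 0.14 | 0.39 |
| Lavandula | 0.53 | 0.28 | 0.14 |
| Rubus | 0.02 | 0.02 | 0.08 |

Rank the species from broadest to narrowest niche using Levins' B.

Andrena sp. C > Andrena sp. A > Andrena sp. B

Σp_Bᵢ² = 0.02² + 0.02² + 0.41² + 0.53² + 0.02² = 0.0004 + 0.0004 + 0.1681 + 0.2809 + 0.0004 = 0.4502
B_B = 1 / 0.4502 = 2.2212
Σp_Cᵢ² = 0.24² + 0.32² + 0.14² + 0.28² + 0.02² = 0.0576 + 0.1024 + 0.0196 + 0.0784 + 0.0004 = 0.2584
B_C = 1 / 0.2584 = 3.8700
Σp_Aᵢ² = 0.03² + 0.36² + 0.39² + 0.14² + 0.08² = 0.0009 + 0.1296 + 0.1521 + 0.0196 + 0.0064 = 0.3086
B_A = 1 / 0.3086 = 3.2404
Ranking by B (broadest → narrowest): Andrena sp. C (3.87) > Andrena sp. A (3.24) > Andrena sp. B (2.22)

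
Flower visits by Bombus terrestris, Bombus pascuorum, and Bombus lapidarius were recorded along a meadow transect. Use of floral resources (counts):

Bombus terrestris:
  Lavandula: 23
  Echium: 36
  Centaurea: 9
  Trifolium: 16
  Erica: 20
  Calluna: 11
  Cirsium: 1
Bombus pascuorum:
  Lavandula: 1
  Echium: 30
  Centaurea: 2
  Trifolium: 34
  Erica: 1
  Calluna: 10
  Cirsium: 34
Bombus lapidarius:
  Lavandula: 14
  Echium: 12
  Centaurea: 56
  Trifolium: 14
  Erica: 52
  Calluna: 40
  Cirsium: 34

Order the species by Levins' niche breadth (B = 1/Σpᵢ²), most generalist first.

Proportions for Bombus terrestris (n=116): 23/116=0.1983, 36/116=0.3103, 9/116=0.0776, 16/116=0.1379, 20/116=0.1724, 11/116=0.0948, 1/116=0.0086
Proportions for Bombus pascuorum (n=112): 1/112=0.0089, 30/112=0.2679, 2/112=0.0179, 34/112=0.3036, 1/112=0.0089, 10/112=0.0893, 34/112=0.3036
Proportions for Bombus lapidarius (n=222): 14/222=0.0631, 12/222=0.0541, 56/222=0.2523, 14/222=0.0631, 52/222=0.2342, 40/222=0.1802, 34/222=0.1532
Σp_terrᵢ² = 0.1983² + 0.3103² + 0.0776² + 0.1379² + 0.1724² + 0.0948² + 0.0086² = 0.039323 + 0.096286 + 0.006022 + 0.019016 + 0.029722 + 0.008987 + 0.000074 = 0.199430
B_terr = 1 / 0.199430 = 5.0143
Σp_pascᵢ² = 0.0089² + 0.2679² + 0.0179² + 0.3036² + 0.0089² + 0.0893² + 0.3036² = 0.000079 + 0.071770 + 0.000320 + 0.092173 + 0.000079 + 0.007974 + 0.092173 = 0.264568
B_pasc = 1 / 0.264568 = 3.7797
Σp_lapiᵢ² = 0.0631² + 0.0541² + 0.2523² + 0.0631² + 0.2342² + 0.1802² + 0.1532² = 0.003982 + 0.002927 + 0.063655 + 0.003982 + 0.054850 + 0.032472 + 0.023470 = 0.185338
B_lapi = 1 / 0.185338 = 5.3955
Ranking by B (broadest → narrowest): Bombus lapidarius (5.40) > Bombus terrestris (5.01) > Bombus pascuorum (3.78)

Bombus lapidarius > Bombus terrestris > Bombus pascuorum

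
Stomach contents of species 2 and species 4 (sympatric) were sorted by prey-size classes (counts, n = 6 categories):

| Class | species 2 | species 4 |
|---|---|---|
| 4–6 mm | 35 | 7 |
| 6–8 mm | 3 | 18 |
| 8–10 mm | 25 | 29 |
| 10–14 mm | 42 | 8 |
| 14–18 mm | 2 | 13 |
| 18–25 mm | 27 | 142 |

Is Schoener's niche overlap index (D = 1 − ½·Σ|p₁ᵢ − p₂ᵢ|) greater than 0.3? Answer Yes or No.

Yes

Proportions for species 2 (n=134): 35/134=0.2612, 3/134=0.0224, 25/134=0.1866, 42/134=0.3134, 2/134=0.0149, 27/134=0.2015
Proportions for species 4 (n=217): 7/217=0.0323, 18/217=0.0829, 29/217=0.1336, 8/217=0.0369, 13/217=0.0599, 142/217=0.6544
Σ|p₁ᵢ − p₂ᵢ| = 0.2289 + 0.0605 + 0.0530 + 0.2765 + 0.0450 + 0.4529 = 1.1168
D = 1 − ½ × 1.1168 = 1 − 0.55840 = 0.44160
D = 0.44160 > 0.3 → Yes.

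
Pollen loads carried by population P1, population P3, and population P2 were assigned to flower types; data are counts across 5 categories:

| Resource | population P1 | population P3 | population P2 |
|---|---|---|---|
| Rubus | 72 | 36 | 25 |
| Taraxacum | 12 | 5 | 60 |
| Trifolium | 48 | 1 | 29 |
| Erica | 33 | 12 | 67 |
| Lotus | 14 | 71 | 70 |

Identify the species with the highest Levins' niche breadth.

population P2

Proportions for population P1 (n=179): 72/179=0.4022, 12/179=0.0670, 48/179=0.2682, 33/179=0.1844, 14/179=0.0782
Proportions for population P3 (n=125): 36/125=0.2880, 5/125=0.0400, 1/125=0.0080, 12/125=0.0960, 71/125=0.5680
Proportions for population P2 (n=251): 25/251=0.0996, 60/251=0.2390, 29/251=0.1155, 67/251=0.2669, 70/251=0.2789
Σp_P1ᵢ² = 0.4022² + 0.0670² + 0.2682² + 0.1844² + 0.0782² = 0.161765 + 0.004489 + 0.071931 + 0.034003 + 0.006115 = 0.278303
B_P1 = 1 / 0.278303 = 3.5932
Σp_P3ᵢ² = 0.2880² + 0.0400² + 0.0080² + 0.0960² + 0.5680² = 0.082944 + 0.001600 + 0.000064 + 0.009216 + 0.322624 = 0.416448
B_P3 = 1 / 0.416448 = 2.4013
Σp_P2ᵢ² = 0.0996² + 0.2390² + 0.1155² + 0.2669² + 0.2789² = 0.009920 + 0.057121 + 0.013340 + 0.071236 + 0.077785 = 0.229402
B_P2 = 1 / 0.229402 = 4.3592
Highest B → broadest niche (most generalist): population P2 (B = 4.36).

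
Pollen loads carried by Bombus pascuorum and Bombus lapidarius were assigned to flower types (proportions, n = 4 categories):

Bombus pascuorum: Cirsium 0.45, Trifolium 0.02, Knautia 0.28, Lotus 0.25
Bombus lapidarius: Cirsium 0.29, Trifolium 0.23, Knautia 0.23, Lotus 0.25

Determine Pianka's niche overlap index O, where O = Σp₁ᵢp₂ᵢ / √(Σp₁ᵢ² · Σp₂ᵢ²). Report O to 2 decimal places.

Σ p₁ᵢp₂ᵢ = 0.1305 + 0.0046 + 0.0644 + 0.0625 = 0.2620
Σp_1ᵢ² = 0.45² + 0.02² + 0.28² + 0.25² = 0.2025 + 0.0004 + 0.0784 + 0.0625 = 0.3438
Σp_2ᵢ² = 0.29² + 0.23² + 0.23² + 0.25² = 0.0841 + 0.0529 + 0.0529 + 0.0625 = 0.2524
O = 0.2620 / √(0.3438 × 0.2524) = 0.2620 / 0.29458 = 0.8894

0.89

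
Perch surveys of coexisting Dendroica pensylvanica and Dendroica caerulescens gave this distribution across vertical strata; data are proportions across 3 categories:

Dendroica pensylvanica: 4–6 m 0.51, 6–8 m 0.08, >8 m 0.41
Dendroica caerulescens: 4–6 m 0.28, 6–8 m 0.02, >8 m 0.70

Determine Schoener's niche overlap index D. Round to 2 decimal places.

Σ|p₁ᵢ − p₂ᵢ| = 0.23 + 0.06 + 0.29 = 0.58
D = 1 − ½ × 0.58 = 1 − 0.290 = 0.7100

0.71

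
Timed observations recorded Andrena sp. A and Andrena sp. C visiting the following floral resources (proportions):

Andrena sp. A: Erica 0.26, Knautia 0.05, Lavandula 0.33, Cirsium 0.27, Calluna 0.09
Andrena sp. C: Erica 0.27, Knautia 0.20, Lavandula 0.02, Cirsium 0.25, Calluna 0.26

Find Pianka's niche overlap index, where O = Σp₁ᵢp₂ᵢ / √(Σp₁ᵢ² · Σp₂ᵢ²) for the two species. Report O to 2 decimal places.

Σ p₁ᵢp₂ᵢ = 0.0702 + 0.0100 + 0.0066 + 0.0675 + 0.0234 = 0.1777
Σp_1ᵢ² = 0.26² + 0.05² + 0.33² + 0.27² + 0.09² = 0.0676 + 0.0025 + 0.1089 + 0.0729 + 0.0081 = 0.2600
Σp_2ᵢ² = 0.27² + 0.20² + 0.02² + 0.25² + 0.26² = 0.0729 + 0.0400 + 0.0004 + 0.0625 + 0.0676 = 0.2434
O = 0.1777 / √(0.2600 × 0.2434) = 0.1777 / 0.25156 = 0.7064

0.71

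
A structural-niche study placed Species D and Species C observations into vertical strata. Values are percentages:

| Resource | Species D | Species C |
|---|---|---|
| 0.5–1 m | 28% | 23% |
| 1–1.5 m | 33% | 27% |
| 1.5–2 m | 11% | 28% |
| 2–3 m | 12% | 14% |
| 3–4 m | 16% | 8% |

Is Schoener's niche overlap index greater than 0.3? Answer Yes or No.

Yes

Convert percentages to proportions (divide by 100).
Σ|p₁ᵢ − p₂ᵢ| = 0.05 + 0.06 + 0.17 + 0.02 + 0.08 = 0.38
D = 1 − ½ × 0.38 = 1 − 0.190 = 0.8100
D = 0.8100 > 0.3 → Yes.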